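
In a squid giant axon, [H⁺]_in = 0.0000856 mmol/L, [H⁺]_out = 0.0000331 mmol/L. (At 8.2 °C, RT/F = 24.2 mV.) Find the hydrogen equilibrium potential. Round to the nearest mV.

E = (24.2/z) · ln([H⁺]_out/[H⁺]_in) with z = +1.
= (24.2/1) · ln(0.0000331/0.0000856) = 24.20 · ln(0.3867)
= 24.20 · (-0.9502) = -22.99 mV

-23 mV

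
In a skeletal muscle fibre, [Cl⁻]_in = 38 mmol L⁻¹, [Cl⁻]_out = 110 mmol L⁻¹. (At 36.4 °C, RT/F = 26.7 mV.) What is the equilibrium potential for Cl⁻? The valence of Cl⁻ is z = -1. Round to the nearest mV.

-28 mV

E = (26.7/z) · ln([Cl⁻]_out/[Cl⁻]_in) with z = -1.
For an anion, dividing by z = -1 reverses the sign.
= (26.7/-1) · ln(110/38) = -26.70 · ln(2.895)
= -26.70 · (1.0629) = -28.38 mV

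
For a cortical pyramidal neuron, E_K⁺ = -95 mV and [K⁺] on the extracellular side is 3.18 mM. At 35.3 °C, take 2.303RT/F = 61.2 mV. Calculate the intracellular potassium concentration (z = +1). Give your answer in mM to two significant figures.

Nernst: E = (61.2/1) · log₁₀([out]/[in]), so log₁₀([out]/[in]) = -95.0 × 1 / 61.2 = -1.5523.
[out]/[in] = 10^(-1.5523) = 0.02804.
[in] = 3.18 / 0.02804 = 113.4 mM.

110 mM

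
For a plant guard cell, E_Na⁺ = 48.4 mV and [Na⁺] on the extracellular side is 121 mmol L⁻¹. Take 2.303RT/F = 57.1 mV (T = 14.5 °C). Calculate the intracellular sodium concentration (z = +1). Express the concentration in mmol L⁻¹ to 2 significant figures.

17 mmol L⁻¹

Nernst: E = (57.1/1) · log₁₀([out]/[in]), so log₁₀([out]/[in]) = 48.4 × 1 / 57.1 = 0.8476.
[out]/[in] = 10^(0.8476) = 7.041.
[in] = 121 / 7.041 = 17.19 mmol L⁻¹.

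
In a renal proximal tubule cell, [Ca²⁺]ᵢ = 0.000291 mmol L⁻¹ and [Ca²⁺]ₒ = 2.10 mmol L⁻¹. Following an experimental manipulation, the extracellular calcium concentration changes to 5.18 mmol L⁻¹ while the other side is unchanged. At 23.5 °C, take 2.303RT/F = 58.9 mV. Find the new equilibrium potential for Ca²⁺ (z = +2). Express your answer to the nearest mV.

125 mV

After the shift: [Ca²⁺]_out = 5.18, [Ca²⁺]_in = 0.000291 mmol L⁻¹.
E_new = (58.9/2)·log₁₀(5.18/0.000291) = 29.45 · (4.2504) = 125.18 mV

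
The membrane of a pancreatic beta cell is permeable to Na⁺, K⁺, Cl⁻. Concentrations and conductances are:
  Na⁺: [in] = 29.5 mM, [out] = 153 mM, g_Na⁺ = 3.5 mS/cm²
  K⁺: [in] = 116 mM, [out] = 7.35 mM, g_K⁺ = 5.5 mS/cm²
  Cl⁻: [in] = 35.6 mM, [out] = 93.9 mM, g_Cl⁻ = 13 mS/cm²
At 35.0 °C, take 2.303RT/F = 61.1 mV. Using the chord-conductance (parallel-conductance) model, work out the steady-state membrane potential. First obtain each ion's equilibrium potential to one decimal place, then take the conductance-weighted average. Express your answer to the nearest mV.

-27 mV

E_Na⁺ = (61.1/1)·log₁₀(153/29.5) = 43.7 mV
E_K⁺ = (61.1/1)·log₁₀(7.35/116) = -73.2 mV
E_Cl⁻ = (61.1/-1)·log₁₀(93.9/35.6) = -25.7 mV
Vm = (Σ gᵢEᵢ)/(Σ gᵢ) = (3.5·43.7 + 5.5·-73.2 + 13·-25.7) / (3.5 + 5.5 + 13)
= -583.75 / 22 = -26.53 mV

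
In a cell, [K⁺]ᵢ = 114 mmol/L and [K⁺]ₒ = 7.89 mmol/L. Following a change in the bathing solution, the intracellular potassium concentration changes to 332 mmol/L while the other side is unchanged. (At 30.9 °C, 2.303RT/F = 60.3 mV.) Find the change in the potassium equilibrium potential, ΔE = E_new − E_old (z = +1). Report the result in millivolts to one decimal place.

-28.0 mV

E_old = (60.3/1)·log₁₀(7.89/114) = -69.94 mV
E_new = (60.3/1)·log₁₀(7.89/332) = -97.93 mV
ΔE = -97.93 − (-69.94) = -27.99 mV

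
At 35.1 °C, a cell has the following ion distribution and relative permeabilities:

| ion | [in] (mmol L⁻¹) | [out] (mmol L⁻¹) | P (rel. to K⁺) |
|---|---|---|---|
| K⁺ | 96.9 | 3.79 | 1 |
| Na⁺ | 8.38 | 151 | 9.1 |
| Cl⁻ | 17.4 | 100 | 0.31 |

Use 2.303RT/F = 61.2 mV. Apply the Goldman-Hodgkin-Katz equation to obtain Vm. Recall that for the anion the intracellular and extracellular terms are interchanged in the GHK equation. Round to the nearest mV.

Vm = 61.2 · log₁₀[(Σ P·[cation]ₒ + Σ P·[anion]ᵢ) / (Σ P·[cation]ᵢ + Σ P·[anion]ₒ)]
Numerator = 1×3.79 + 9.1×151 + 0.31×17.4 = 1383
Denominator = 1×96.9 + 9.1×8.38 + 0.31×100 = 204.2
Vm = 61.2 · log₁₀(6.7756) = 61.2 × (0.8309) = 50.85 mV

51 mV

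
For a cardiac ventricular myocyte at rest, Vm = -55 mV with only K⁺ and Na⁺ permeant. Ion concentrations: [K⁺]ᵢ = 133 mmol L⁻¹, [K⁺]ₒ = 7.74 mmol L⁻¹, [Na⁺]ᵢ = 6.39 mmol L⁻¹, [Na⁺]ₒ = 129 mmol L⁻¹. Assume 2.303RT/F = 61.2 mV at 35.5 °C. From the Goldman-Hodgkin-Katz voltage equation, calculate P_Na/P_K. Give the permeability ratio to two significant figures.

0.071

Let α = P_Na/P_K. GHK: Vm = 61.2·log₁₀[(Kₒ + α·Naₒ)/(Kᵢ + α·Naᵢ)].
10^(Vm/61.2) = 10^(-55.0/61.2) = 0.12627
So 0.12627·(Kᵢ + α·Naᵢ) = Kₒ + α·Naₒ → α = (0.12627·133.0 − 7.74) / (129.0 − 0.12627·6.39)
α = (16.79 − 7.74) / (129.0 − 0.8069) = 9.054/128.2 = 0.07063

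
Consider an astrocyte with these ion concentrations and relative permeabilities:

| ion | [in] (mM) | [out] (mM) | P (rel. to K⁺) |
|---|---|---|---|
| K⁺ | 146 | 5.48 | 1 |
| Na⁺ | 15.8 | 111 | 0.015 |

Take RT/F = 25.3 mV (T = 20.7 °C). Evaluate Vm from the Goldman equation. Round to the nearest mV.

-76 mV

Vm = 25.3 · ln[(Σ P·[cation]ₒ + Σ P·[anion]ᵢ) / (Σ P·[cation]ᵢ + Σ P·[anion]ₒ)]
Numerator = 1×5.48 + 0.015×111 = 7.145
Denominator = 1×146 + 0.015×15.8 = 146.2
Vm = 25.3 · ln(0.048859) = 25.3 × (-3.0188) = -76.38 mV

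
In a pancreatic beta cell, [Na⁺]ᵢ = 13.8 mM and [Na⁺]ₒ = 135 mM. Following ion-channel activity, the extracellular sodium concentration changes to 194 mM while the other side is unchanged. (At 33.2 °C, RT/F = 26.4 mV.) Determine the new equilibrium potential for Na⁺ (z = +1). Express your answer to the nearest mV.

After the shift: [Na⁺]_out = 194, [Na⁺]_in = 13.8 mM.
E_new = (26.4/1)·ln(194/13.8) = 26.40 · (2.6432) = 69.78 mV

70 mV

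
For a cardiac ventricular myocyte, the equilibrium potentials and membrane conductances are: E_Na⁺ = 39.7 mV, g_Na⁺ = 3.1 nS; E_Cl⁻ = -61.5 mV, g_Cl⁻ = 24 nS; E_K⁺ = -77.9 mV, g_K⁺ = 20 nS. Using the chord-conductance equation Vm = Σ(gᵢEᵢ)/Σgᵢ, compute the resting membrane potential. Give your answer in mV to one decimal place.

Σ gᵢEᵢ = 3.1·(39.7) + 24·(-61.5) + 20·(-77.9) = -2910.93
Σ gᵢ = 3.1 + 24 + 20 = 47.1
Vm = -2910.93 / 47.1 = -61.80 mV

-61.8 mV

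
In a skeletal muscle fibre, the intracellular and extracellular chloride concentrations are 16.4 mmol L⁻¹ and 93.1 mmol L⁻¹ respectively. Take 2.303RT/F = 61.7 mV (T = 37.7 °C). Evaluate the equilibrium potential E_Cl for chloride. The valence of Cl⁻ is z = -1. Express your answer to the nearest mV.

E = (61.7/z) · log₁₀([Cl⁻]_out/[Cl⁻]_in) with z = -1.
For an anion, dividing by z = -1 reverses the sign.
= (61.7/-1) · log₁₀(93.1/16.4) = -61.70 · log₁₀(5.677)
= -61.70 · (0.7541) = -46.53 mV

-47 mV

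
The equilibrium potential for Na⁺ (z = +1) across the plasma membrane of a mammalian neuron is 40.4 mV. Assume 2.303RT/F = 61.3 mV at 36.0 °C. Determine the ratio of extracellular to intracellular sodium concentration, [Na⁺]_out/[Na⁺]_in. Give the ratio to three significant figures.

log₁₀([out]/[in]) = E·z/(61.3) = 40.4 × 1 / 61.3 = 0.6591
[out]/[in] = 10^(0.6591) = 4.561

4.56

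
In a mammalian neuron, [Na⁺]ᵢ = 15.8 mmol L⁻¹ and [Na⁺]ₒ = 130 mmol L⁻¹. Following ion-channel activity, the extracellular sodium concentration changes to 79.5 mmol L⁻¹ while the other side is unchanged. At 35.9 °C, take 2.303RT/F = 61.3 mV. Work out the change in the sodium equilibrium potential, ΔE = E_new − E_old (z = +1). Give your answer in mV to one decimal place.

-13.1 mV

E_old = (61.3/1)·log₁₀(130/15.8) = 56.11 mV
E_new = (61.3/1)·log₁₀(79.5/15.8) = 43.01 mV
ΔE = 43.01 − (56.11) = -13.09 mV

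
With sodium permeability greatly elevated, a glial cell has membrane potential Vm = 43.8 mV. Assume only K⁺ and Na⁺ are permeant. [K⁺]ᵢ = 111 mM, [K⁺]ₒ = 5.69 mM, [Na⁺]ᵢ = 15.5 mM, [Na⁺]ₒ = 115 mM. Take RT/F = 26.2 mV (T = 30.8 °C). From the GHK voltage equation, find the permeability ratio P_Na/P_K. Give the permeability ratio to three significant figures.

18.0

Let α = P_Na/P_K. GHK: Vm = 26.2·ln[(Kₒ + α·Naₒ)/(Kᵢ + α·Naᵢ)].
e^(Vm/26.2) = e^(43.8/26.2) = 5.3215
So 5.3215·(Kᵢ + α·Naᵢ) = Kₒ + α·Naₒ → α = (5.3215·111.0 − 5.69) / (115.0 − 5.3215·15.5)
α = (590.7 − 5.69) / (115.0 − 82.48) = 585/32.52 = 17.99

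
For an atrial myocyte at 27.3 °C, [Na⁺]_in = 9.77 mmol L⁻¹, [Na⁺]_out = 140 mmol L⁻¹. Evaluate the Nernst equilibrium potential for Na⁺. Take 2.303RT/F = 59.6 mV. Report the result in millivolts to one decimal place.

68.9 mV

E = (59.6/z) · log₁₀([Na⁺]_out/[Na⁺]_in) with z = +1.
= (59.6/1) · log₁₀(140/9.77) = 59.60 · log₁₀(14.33)
= 59.60 · (1.1562) = 68.91 mV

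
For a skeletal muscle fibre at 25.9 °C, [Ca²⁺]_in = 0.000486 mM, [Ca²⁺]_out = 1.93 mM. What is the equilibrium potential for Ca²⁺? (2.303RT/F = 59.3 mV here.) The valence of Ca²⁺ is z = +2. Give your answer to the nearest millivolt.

E = (59.3/z) · log₁₀([Ca²⁺]_out/[Ca²⁺]_in) with z = +2.
= (59.3/2) · log₁₀(1.93/0.000486) = 29.65 · log₁₀(3971)
= 29.65 · (3.5989) = 106.71 mV

107 mV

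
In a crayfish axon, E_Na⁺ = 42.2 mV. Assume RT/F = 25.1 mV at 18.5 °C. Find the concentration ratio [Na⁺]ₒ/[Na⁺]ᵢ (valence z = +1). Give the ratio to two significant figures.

ln([out]/[in]) = E·z/(25.1) = 42.2 × 1 / 25.1 = 1.6813
[out]/[in] = e^(1.6813) = 5.372

5.4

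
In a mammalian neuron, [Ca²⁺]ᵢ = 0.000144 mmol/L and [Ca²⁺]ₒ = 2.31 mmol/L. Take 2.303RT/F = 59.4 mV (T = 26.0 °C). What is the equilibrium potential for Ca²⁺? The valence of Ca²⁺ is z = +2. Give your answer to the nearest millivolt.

125 mV

E = (59.4/z) · log₁₀([Ca²⁺]_out/[Ca²⁺]_in) with z = +2.
= (59.4/2) · log₁₀(2.31/0.000144) = 29.70 · log₁₀(1.604e+04)
= 29.70 · (4.2052) = 124.90 mV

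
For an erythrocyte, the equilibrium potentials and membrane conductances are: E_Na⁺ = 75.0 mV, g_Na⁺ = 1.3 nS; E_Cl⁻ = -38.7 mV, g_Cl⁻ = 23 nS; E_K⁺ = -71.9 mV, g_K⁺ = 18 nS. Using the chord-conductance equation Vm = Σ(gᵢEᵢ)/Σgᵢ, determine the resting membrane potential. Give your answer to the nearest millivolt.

Σ gᵢEᵢ = 1.3·(75.0) + 23·(-38.7) + 18·(-71.9) = -2086.80
Σ gᵢ = 1.3 + 23 + 18 = 42.3
Vm = -2086.80 / 42.3 = -49.33 mV

-49 mV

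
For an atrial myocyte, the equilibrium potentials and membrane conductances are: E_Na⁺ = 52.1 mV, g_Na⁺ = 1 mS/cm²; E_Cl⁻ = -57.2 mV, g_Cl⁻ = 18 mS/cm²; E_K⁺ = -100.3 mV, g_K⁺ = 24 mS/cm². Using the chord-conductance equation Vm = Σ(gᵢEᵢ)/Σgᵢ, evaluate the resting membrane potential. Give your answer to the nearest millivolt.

-79 mV

Σ gᵢEᵢ = 1·(52.1) + 18·(-57.2) + 24·(-100.3) = -3384.70
Σ gᵢ = 1 + 18 + 24 = 43
Vm = -3384.70 / 43 = -78.71 mV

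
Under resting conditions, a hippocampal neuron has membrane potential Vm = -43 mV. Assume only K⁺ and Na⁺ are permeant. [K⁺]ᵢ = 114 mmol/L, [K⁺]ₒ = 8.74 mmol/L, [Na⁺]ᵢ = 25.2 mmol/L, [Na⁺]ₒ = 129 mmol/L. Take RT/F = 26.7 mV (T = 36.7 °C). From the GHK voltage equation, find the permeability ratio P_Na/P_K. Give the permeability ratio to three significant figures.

0.113

Let α = P_Na/P_K. GHK: Vm = 26.7·ln[(Kₒ + α·Naₒ)/(Kᵢ + α·Naᵢ)].
e^(Vm/26.7) = e^(-43.0/26.7) = 0.19979
So 0.19979·(Kᵢ + α·Naᵢ) = Kₒ + α·Naₒ → α = (0.19979·114.0 − 8.74) / (129.0 − 0.19979·25.2)
α = (22.78 − 8.74) / (129.0 − 5.035) = 14.04/124 = 0.1132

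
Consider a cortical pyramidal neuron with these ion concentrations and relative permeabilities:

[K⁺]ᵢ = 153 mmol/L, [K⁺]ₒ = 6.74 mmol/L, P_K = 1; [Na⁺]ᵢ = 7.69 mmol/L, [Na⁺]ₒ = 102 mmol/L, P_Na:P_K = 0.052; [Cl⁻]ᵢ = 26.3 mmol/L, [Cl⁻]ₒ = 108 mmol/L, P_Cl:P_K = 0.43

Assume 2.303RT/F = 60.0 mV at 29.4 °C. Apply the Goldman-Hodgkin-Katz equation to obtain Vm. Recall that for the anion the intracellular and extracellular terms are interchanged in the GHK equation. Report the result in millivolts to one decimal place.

-55.9 mV

Vm = 60.0 · log₁₀[(Σ P·[cation]ₒ + Σ P·[anion]ᵢ) / (Σ P·[cation]ᵢ + Σ P·[anion]ₒ)]
Numerator = 1×6.74 + 0.052×102 + 0.43×26.3 = 23.35
Denominator = 1×153 + 0.052×7.69 + 0.43×108 = 199.8
Vm = 60.0 · log₁₀(0.11686) = 60.0 × (-0.9323) = -55.94 mV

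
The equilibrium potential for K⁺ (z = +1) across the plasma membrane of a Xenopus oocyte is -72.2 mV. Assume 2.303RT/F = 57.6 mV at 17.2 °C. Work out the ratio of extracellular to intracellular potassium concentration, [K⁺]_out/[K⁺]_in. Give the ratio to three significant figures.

0.0558

log₁₀([out]/[in]) = E·z/(57.6) = -72.2 × 1 / 57.6 = -1.2535
[out]/[in] = 10^(-1.2535) = 0.05579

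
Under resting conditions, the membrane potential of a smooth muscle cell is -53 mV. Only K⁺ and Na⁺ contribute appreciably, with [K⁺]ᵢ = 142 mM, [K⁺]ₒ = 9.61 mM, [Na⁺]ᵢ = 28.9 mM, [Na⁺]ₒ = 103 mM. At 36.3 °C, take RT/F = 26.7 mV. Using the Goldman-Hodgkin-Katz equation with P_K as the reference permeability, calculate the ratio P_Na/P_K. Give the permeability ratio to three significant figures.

Let α = P_Na/P_K. GHK: Vm = 26.7·ln[(Kₒ + α·Naₒ)/(Kᵢ + α·Naᵢ)].
e^(Vm/26.7) = e^(-53.0/26.7) = 0.13738
So 0.13738·(Kᵢ + α·Naᵢ) = Kₒ + α·Naₒ → α = (0.13738·142.0 − 9.61) / (103.0 − 0.13738·28.9)
α = (19.51 − 9.61) / (103.0 − 3.97) = 9.898/99.03 = 0.09995

0.0999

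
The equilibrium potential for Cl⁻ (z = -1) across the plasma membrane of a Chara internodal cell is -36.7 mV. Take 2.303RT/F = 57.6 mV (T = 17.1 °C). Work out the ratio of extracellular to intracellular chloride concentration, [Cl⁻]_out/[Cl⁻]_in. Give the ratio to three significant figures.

4.34

log₁₀([out]/[in]) = E·z/(57.6) = -36.7 × -1 / 57.6 = 0.6372
[out]/[in] = 10^(0.6372) = 4.337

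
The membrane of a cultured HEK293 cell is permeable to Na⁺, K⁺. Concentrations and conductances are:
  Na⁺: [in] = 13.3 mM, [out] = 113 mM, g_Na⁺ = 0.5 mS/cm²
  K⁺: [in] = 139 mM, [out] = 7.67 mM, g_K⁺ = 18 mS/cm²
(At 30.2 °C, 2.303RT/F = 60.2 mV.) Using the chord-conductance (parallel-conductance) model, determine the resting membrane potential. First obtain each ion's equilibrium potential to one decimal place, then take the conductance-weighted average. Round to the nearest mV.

E_Na⁺ = (60.2/1)·log₁₀(113/13.3) = 55.9 mV
E_K⁺ = (60.2/1)·log₁₀(7.67/139) = -75.7 mV
Vm = (Σ gᵢEᵢ)/(Σ gᵢ) = (0.5·55.9 + 18·-75.7) / (0.5 + 18)
= -1334.65 / 18.5 = -72.14 mV

-72 mV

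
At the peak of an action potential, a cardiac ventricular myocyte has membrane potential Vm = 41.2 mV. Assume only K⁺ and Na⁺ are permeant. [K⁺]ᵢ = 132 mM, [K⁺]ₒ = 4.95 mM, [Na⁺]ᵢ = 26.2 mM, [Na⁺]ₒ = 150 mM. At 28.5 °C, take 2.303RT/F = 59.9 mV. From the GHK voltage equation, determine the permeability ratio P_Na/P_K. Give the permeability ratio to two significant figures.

29

Let α = P_Na/P_K. GHK: Vm = 59.9·log₁₀[(Kₒ + α·Naₒ)/(Kᵢ + α·Naᵢ)].
10^(Vm/59.9) = 10^(41.2/59.9) = 4.8732
So 4.8732·(Kᵢ + α·Naᵢ) = Kₒ + α·Naₒ → α = (4.8732·132.0 − 4.95) / (150.0 − 4.8732·26.2)
α = (643.3 − 4.95) / (150.0 − 127.7) = 638.3/22.32 = 28.59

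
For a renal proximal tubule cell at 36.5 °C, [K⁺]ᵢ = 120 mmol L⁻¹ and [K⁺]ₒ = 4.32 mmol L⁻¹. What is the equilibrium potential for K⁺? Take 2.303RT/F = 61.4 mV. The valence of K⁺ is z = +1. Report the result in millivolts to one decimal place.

E = (61.4/z) · log₁₀([K⁺]_out/[K⁺]_in) with z = +1.
= (61.4/1) · log₁₀(4.32/120) = 61.40 · log₁₀(0.036)
= 61.40 · (-1.4437) = -88.64 mV

-88.6 mV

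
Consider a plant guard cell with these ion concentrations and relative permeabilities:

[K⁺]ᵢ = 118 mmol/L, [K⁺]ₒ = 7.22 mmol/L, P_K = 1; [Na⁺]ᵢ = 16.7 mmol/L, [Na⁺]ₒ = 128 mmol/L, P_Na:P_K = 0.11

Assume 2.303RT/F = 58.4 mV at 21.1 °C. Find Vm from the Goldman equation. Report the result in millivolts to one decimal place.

-43.8 mV

Vm = 58.4 · log₁₀[(Σ P·[cation]ₒ + Σ P·[anion]ᵢ) / (Σ P·[cation]ᵢ + Σ P·[anion]ₒ)]
Numerator = 1×7.22 + 0.11×128 = 21.3
Denominator = 1×118 + 0.11×16.7 = 119.8
Vm = 58.4 · log₁₀(0.17774) = 58.4 × (-0.7502) = -43.81 mV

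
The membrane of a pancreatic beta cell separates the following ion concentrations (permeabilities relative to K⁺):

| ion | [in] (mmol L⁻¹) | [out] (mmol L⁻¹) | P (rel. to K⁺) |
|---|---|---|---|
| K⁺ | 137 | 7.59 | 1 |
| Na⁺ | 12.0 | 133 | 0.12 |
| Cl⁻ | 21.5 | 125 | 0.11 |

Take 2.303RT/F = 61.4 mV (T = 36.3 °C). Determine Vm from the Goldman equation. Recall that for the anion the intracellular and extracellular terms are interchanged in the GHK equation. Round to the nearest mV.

-47 mV

Vm = 61.4 · log₁₀[(Σ P·[cation]ₒ + Σ P·[anion]ᵢ) / (Σ P·[cation]ᵢ + Σ P·[anion]ₒ)]
Numerator = 1×7.59 + 0.12×133 + 0.11×21.5 = 25.91
Denominator = 1×137 + 0.12×12.0 + 0.11×125 = 152.2
Vm = 61.4 · log₁₀(0.17028) = 61.4 × (-0.7688) = -47.21 mV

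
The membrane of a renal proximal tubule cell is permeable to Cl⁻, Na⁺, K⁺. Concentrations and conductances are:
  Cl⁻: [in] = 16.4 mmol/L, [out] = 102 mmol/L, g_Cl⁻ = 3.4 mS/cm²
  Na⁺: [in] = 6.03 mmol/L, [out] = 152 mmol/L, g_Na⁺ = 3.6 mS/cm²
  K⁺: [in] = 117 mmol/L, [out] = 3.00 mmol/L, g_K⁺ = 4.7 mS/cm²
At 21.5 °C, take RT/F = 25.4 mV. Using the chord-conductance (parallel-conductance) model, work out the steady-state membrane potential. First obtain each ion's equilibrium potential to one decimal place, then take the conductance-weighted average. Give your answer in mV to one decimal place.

E_Cl⁻ = (25.4/-1)·ln(102/16.4) = -46.4 mV
E_Na⁺ = (25.4/1)·ln(152/6.03) = 82.0 mV
E_K⁺ = (25.4/1)·ln(3.00/117) = -93.1 mV
Vm = (Σ gᵢEᵢ)/(Σ gᵢ) = (3.4·-46.4 + 3.6·82.0 + 4.7·-93.1) / (3.4 + 3.6 + 4.7)
= -300.13 / 11.7 = -25.65 mV

-25.7 mV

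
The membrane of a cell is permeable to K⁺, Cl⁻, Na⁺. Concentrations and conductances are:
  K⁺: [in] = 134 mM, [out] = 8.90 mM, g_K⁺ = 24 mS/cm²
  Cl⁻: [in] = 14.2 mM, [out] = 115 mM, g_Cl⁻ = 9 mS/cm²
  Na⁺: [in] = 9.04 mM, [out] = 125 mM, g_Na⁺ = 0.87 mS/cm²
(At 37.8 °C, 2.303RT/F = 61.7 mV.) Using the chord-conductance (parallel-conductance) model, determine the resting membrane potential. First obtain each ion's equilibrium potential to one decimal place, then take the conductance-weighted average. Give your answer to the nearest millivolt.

-65 mV

E_K⁺ = (61.7/1)·log₁₀(8.90/134) = -72.7 mV
E_Cl⁻ = (61.7/-1)·log₁₀(115/14.2) = -56.0 mV
E_Na⁺ = (61.7/1)·log₁₀(125/9.04) = 70.4 mV
Vm = (Σ gᵢEᵢ)/(Σ gᵢ) = (24·-72.7 + 9·-56.0 + 0.87·70.4) / (24 + 9 + 0.87)
= -2187.55 / 33.87 = -64.59 mV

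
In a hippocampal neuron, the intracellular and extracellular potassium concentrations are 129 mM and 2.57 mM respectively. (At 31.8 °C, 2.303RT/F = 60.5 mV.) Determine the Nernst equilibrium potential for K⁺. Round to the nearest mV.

E = (60.5/z) · log₁₀([K⁺]_out/[K⁺]_in) with z = +1.
= (60.5/1) · log₁₀(2.57/129) = 60.50 · log₁₀(0.01992)
= 60.50 · (-1.7007) = -102.89 mV

-103 mV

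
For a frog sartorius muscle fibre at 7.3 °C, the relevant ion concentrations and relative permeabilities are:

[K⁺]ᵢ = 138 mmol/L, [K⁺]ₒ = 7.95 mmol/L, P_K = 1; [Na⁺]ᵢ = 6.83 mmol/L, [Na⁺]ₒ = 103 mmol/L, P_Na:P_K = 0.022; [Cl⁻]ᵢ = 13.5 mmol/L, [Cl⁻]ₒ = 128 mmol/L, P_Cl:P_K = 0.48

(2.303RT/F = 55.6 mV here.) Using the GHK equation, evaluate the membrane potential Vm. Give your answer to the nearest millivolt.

-60 mV

Vm = 55.6 · log₁₀[(Σ P·[cation]ₒ + Σ P·[anion]ᵢ) / (Σ P·[cation]ᵢ + Σ P·[anion]ₒ)]
Numerator = 1×7.95 + 0.022×103 + 0.48×13.5 = 16.7
Denominator = 1×138 + 0.022×6.83 + 0.48×128 = 199.6
Vm = 55.6 · log₁₀(0.083651) = 55.6 × (-1.0775) = -59.91 mV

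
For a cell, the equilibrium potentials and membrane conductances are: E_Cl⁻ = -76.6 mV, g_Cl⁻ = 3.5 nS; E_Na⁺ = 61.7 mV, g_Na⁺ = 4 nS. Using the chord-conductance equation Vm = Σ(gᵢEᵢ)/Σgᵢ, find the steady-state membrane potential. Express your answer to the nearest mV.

Σ gᵢEᵢ = 3.5·(-76.6) + 4·(61.7) = -21.30
Σ gᵢ = 3.5 + 4 = 7.5
Vm = -21.30 / 7.5 = -2.84 mV

-3 mV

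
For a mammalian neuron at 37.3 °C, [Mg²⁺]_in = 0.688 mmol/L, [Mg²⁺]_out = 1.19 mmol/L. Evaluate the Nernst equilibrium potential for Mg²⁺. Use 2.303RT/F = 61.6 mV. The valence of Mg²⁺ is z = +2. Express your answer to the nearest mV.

7 mV

E = (61.6/z) · log₁₀([Mg²⁺]_out/[Mg²⁺]_in) with z = +2.
= (61.6/2) · log₁₀(1.19/0.688) = 30.80 · log₁₀(1.73)
= 30.80 · (0.2380) = 7.33 mV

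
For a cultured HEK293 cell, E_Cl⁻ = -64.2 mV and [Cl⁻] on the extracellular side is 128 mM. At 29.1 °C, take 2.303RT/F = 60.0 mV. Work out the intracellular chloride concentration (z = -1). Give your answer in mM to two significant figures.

Nernst: E = (60.0/-1) · log₁₀([out]/[in]), so log₁₀([out]/[in]) = -64.2 × -1 / 60.0 = 1.0700.
[out]/[in] = 10^(1.0700) = 11.75.
[in] = 128 / 11.75 = 10.89 mM.

11 mM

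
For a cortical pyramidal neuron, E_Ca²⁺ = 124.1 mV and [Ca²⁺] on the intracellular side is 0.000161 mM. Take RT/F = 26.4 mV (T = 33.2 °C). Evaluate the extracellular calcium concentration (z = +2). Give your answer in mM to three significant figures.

Nernst: E = (26.4/2) · ln([out]/[in]), so ln([out]/[in]) = 124.1 × 2 / 26.4 = 9.4015.
[out]/[in] = e^(9.4015) = 1.211e+04.
[out] = 1.211e+04 × 0.000161 = 1.949 mM.

1.95 mM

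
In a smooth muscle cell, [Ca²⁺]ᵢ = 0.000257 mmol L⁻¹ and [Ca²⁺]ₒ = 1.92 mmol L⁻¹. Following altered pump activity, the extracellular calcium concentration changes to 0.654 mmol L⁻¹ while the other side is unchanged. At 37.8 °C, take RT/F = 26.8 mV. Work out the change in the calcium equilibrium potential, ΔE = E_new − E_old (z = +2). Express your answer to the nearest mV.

-14 mV

E_old = (26.8/2)·ln(1.92/0.000257) = 119.51 mV
E_new = (26.8/2)·ln(0.654/0.000257) = 105.08 mV
ΔE = 105.08 − (119.51) = -14.43 mV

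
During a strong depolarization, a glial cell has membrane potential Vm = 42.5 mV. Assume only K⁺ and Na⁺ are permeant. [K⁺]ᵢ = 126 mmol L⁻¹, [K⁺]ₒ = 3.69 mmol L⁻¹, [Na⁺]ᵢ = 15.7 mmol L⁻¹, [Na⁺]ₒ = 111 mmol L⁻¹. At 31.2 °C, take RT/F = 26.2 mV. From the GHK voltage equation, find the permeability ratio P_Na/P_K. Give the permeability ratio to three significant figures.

20.1

Let α = P_Na/P_K. GHK: Vm = 26.2·ln[(Kₒ + α·Naₒ)/(Kᵢ + α·Naᵢ)].
e^(Vm/26.2) = e^(42.5/26.2) = 5.0639
So 5.0639·(Kᵢ + α·Naᵢ) = Kₒ + α·Naₒ → α = (5.0639·126.0 − 3.69) / (111.0 − 5.0639·15.7)
α = (638.1 − 3.69) / (111.0 − 79.5) = 634.4/31.5 = 20.14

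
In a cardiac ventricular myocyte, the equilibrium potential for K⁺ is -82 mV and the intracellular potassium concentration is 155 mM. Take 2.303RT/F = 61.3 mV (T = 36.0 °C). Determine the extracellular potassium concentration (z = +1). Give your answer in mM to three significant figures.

7.12 mM

Nernst: E = (61.3/1) · log₁₀([out]/[in]), so log₁₀([out]/[in]) = -82.0 × 1 / 61.3 = -1.3377.
[out]/[in] = 10^(-1.3377) = 0.04595.
[out] = 0.04595 × 155 = 7.123 mM.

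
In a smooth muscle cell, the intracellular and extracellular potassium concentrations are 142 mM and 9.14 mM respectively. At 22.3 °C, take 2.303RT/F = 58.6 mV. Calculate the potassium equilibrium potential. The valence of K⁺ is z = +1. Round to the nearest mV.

E = (58.6/z) · log₁₀([K⁺]_out/[K⁺]_in) with z = +1.
= (58.6/1) · log₁₀(9.14/142) = 58.60 · log₁₀(0.06437)
= 58.60 · (-1.1913) = -69.81 mV

-70 mV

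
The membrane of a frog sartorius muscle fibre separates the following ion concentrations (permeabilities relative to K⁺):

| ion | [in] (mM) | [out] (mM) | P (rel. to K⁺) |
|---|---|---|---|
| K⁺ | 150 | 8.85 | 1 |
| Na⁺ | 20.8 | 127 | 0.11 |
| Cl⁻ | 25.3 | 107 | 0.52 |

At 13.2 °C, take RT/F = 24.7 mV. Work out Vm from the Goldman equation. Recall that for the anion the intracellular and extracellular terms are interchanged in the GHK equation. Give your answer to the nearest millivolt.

Vm = 24.7 · ln[(Σ P·[cation]ₒ + Σ P·[anion]ᵢ) / (Σ P·[cation]ᵢ + Σ P·[anion]ₒ)]
Numerator = 1×8.85 + 0.11×127 + 0.52×25.3 = 35.98
Denominator = 1×150 + 0.11×20.8 + 0.52×107 = 207.9
Vm = 24.7 · ln(0.17302) = 24.7 × (-1.7543) = -43.33 mV

-43 mV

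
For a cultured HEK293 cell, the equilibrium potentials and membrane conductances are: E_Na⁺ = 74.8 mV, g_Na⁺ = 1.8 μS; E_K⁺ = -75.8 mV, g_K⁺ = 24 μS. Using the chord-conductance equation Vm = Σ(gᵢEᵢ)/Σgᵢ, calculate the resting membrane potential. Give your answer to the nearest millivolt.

Σ gᵢEᵢ = 1.8·(74.8) + 24·(-75.8) = -1684.56
Σ gᵢ = 1.8 + 24 = 25.8
Vm = -1684.56 / 25.8 = -65.29 mV

-65 mV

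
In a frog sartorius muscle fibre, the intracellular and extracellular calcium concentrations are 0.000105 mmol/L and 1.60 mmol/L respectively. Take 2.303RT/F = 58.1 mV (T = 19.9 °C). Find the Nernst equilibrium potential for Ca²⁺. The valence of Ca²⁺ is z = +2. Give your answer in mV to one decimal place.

E = (58.1/z) · log₁₀([Ca²⁺]_out/[Ca²⁺]_in) with z = +2.
= (58.1/2) · log₁₀(1.60/0.000105) = 29.05 · log₁₀(1.524e+04)
= 29.05 · (4.1829) = 121.51 mV

121.5 mV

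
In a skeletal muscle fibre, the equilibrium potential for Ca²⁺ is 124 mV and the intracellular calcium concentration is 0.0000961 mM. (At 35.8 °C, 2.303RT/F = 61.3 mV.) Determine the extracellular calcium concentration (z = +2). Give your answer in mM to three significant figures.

Nernst: E = (61.3/2) · log₁₀([out]/[in]), so log₁₀([out]/[in]) = 124.0 × 2 / 61.3 = 4.0457.
[out]/[in] = 10^(4.0457) = 1.111e+04.
[out] = 1.111e+04 × 0.0000961 = 1.068 mM.

1.07 mM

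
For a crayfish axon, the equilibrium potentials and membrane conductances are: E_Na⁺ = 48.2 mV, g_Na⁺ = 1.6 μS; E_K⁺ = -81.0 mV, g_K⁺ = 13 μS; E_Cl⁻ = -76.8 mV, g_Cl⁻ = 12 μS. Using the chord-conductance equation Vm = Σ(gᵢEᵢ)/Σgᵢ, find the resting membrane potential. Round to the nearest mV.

Σ gᵢEᵢ = 1.6·(48.2) + 13·(-81.0) + 12·(-76.8) = -1897.48
Σ gᵢ = 1.6 + 13 + 12 = 26.6
Vm = -1897.48 / 26.6 = -71.33 mV

-71 mV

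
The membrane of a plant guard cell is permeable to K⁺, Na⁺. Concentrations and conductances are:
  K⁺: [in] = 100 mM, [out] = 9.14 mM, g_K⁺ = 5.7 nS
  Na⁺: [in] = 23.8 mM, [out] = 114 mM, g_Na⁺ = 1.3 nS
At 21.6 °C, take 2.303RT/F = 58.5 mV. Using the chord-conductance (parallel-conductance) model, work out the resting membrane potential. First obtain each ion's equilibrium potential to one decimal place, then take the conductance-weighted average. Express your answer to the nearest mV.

-42 mV

E_K⁺ = (58.5/1)·log₁₀(9.14/100) = -60.8 mV
E_Na⁺ = (58.5/1)·log₁₀(114/23.8) = 39.8 mV
Vm = (Σ gᵢEᵢ)/(Σ gᵢ) = (5.7·-60.8 + 1.3·39.8) / (5.7 + 1.3)
= -294.82 / 7 = -42.12 mV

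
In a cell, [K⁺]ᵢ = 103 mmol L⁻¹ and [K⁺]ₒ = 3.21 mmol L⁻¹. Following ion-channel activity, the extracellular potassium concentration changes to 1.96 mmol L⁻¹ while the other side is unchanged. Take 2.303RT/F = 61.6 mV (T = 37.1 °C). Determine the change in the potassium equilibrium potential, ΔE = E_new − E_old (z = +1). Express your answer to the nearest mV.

E_old = (61.6/1)·log₁₀(3.21/103) = -92.79 mV
E_new = (61.6/1)·log₁₀(1.96/103) = -105.99 mV
ΔE = -105.99 − (-92.79) = -13.20 mV

-13 mV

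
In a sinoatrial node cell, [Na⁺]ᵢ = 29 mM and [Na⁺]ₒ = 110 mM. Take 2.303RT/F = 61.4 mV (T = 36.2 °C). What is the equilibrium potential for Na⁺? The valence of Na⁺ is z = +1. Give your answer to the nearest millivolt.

36 mV

E = (61.4/z) · log₁₀([Na⁺]_out/[Na⁺]_in) with z = +1.
= (61.4/1) · log₁₀(110/29) = 61.40 · log₁₀(3.793)
= 61.40 · (0.5790) = 35.55 mV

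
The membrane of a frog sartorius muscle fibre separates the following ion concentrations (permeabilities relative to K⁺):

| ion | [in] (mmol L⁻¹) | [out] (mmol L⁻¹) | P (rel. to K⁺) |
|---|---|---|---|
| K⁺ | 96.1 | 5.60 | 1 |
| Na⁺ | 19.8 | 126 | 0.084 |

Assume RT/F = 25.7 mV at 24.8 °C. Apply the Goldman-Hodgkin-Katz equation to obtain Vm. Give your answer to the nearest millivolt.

Vm = 25.7 · ln[(Σ P·[cation]ₒ + Σ P·[anion]ᵢ) / (Σ P·[cation]ᵢ + Σ P·[anion]ₒ)]
Numerator = 1×5.60 + 0.084×126 = 16.18
Denominator = 1×96.1 + 0.084×19.8 = 97.76
Vm = 25.7 · ln(0.16554) = 25.7 × (-1.7985) = -46.22 mV

-46 mV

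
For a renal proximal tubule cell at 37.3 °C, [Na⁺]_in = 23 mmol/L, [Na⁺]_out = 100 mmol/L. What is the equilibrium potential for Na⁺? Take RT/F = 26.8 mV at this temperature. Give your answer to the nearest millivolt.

E = (26.8/z) · ln([Na⁺]_out/[Na⁺]_in) with z = +1.
= (26.8/1) · ln(100/23) = 26.80 · ln(4.348)
= 26.80 · (1.4697) = 39.39 mV

39 mV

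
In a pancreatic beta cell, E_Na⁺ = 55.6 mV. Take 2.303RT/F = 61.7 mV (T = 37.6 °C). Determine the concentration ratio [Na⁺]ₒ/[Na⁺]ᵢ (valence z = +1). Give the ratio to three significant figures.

7.96

log₁₀([out]/[in]) = E·z/(61.7) = 55.6 × 1 / 61.7 = 0.9011
[out]/[in] = 10^(0.9011) = 7.964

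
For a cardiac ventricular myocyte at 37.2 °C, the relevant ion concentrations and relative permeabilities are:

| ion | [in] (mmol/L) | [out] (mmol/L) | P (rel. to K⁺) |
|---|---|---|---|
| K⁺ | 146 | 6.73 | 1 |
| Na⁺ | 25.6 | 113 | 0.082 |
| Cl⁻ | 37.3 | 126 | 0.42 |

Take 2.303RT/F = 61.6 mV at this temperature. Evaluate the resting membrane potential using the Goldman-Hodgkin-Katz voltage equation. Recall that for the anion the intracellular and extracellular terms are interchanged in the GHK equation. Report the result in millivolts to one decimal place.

Vm = 61.6 · log₁₀[(Σ P·[cation]ₒ + Σ P·[anion]ᵢ) / (Σ P·[cation]ᵢ + Σ P·[anion]ₒ)]
Numerator = 1×6.73 + 0.082×113 + 0.42×37.3 = 31.66
Denominator = 1×146 + 0.082×25.6 + 0.42×126 = 201
Vm = 61.6 · log₁₀(0.15751) = 61.6 × (-0.8027) = -49.45 mV

-49.4 mV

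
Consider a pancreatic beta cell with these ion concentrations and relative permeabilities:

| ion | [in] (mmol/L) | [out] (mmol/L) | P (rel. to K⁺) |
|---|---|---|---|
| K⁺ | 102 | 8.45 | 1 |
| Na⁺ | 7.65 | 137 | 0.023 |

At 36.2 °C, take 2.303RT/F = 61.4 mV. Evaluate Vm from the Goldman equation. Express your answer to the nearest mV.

Vm = 61.4 · log₁₀[(Σ P·[cation]ₒ + Σ P·[anion]ᵢ) / (Σ P·[cation]ᵢ + Σ P·[anion]ₒ)]
Numerator = 1×8.45 + 0.023×137 = 11.6
Denominator = 1×102 + 0.023×7.65 = 102.2
Vm = 61.4 · log₁₀(0.11354) = 61.4 × (-0.9449) = -58.01 mV

-58 mV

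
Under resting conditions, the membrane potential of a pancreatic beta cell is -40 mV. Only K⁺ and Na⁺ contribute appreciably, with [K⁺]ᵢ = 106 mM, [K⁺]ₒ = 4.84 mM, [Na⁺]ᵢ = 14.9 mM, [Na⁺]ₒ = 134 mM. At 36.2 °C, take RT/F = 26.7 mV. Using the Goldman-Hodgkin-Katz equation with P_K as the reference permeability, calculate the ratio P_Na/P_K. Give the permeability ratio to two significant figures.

0.14

Let α = P_Na/P_K. GHK: Vm = 26.7·ln[(Kₒ + α·Naₒ)/(Kᵢ + α·Naᵢ)].
e^(Vm/26.7) = e^(-40.0/26.7) = 0.22355
So 0.22355·(Kᵢ + α·Naᵢ) = Kₒ + α·Naₒ → α = (0.22355·106.0 − 4.84) / (134.0 − 0.22355·14.9)
α = (23.7 − 4.84) / (134.0 − 3.331) = 18.86/130.7 = 0.1443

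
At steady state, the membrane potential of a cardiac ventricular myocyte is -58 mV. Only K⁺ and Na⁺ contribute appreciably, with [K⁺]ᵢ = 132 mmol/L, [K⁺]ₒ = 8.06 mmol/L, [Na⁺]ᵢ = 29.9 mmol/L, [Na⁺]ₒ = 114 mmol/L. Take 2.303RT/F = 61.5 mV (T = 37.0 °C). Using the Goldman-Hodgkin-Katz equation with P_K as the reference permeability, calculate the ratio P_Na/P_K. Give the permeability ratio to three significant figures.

Let α = P_Na/P_K. GHK: Vm = 61.5·log₁₀[(Kₒ + α·Naₒ)/(Kᵢ + α·Naᵢ)].
10^(Vm/61.5) = 10^(-58.0/61.5) = 0.114
So 0.114·(Kᵢ + α·Naᵢ) = Kₒ + α·Naₒ → α = (0.114·132.0 − 8.06) / (114.0 − 0.114·29.9)
α = (15.05 − 8.06) / (114.0 − 3.409) = 6.988/110.6 = 0.06319

0.0632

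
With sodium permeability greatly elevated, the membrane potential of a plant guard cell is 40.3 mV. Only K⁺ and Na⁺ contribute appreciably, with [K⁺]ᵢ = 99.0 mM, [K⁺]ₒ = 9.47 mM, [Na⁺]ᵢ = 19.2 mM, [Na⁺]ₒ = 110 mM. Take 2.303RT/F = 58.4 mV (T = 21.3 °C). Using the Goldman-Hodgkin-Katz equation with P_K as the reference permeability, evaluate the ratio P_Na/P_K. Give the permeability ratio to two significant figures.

30

Let α = P_Na/P_K. GHK: Vm = 58.4·log₁₀[(Kₒ + α·Naₒ)/(Kᵢ + α·Naᵢ)].
10^(Vm/58.4) = 10^(40.3/58.4) = 4.8986
So 4.8986·(Kᵢ + α·Naᵢ) = Kₒ + α·Naₒ → α = (4.8986·99.0 − 9.47) / (110.0 − 4.8986·19.2)
α = (485 − 9.47) / (110.0 − 94.05) = 475.5/15.95 = 29.82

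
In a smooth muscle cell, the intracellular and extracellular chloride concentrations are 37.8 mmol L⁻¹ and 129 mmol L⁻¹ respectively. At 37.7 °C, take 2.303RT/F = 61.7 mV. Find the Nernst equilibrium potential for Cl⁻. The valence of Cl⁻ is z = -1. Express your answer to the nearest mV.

-33 mV

E = (61.7/z) · log₁₀([Cl⁻]_out/[Cl⁻]_in) with z = -1.
For an anion, dividing by z = -1 reverses the sign.
= (61.7/-1) · log₁₀(129/37.8) = -61.70 · log₁₀(3.413)
= -61.70 · (0.5331) = -32.89 mV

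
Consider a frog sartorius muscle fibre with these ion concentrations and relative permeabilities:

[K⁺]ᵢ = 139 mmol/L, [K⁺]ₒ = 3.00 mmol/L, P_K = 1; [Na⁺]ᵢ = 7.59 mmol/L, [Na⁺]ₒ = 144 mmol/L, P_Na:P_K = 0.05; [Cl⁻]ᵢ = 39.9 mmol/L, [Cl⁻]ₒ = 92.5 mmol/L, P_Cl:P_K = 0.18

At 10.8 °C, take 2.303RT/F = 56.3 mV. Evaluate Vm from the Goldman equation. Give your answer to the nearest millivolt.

Vm = 56.3 · log₁₀[(Σ P·[cation]ₒ + Σ P·[anion]ᵢ) / (Σ P·[cation]ᵢ + Σ P·[anion]ₒ)]
Numerator = 1×3.00 + 0.05×144 + 0.18×39.9 = 17.38
Denominator = 1×139 + 0.05×7.59 + 0.18×92.5 = 156
Vm = 56.3 · log₁₀(0.1114) = 56.3 × (-0.9531) = -53.66 mV

-54 mV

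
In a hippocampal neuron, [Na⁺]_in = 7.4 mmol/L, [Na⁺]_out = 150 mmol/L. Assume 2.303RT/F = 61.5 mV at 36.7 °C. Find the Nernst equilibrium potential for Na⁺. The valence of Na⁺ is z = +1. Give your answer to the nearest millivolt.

E = (61.5/z) · log₁₀([Na⁺]_out/[Na⁺]_in) with z = +1.
= (61.5/1) · log₁₀(150/7.4) = 61.50 · log₁₀(20.27)
= 61.50 · (1.3069) = 80.37 mV

80 mV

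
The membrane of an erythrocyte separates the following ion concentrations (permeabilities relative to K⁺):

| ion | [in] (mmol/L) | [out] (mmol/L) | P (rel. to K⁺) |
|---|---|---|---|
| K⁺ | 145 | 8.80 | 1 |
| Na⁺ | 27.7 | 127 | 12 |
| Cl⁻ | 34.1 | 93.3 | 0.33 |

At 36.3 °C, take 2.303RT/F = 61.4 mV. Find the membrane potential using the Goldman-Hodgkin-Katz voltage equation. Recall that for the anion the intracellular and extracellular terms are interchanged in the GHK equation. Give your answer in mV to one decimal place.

Vm = 61.4 · log₁₀[(Σ P·[cation]ₒ + Σ P·[anion]ᵢ) / (Σ P·[cation]ᵢ + Σ P·[anion]ₒ)]
Numerator = 1×8.80 + 12×127 + 0.33×34.1 = 1544
Denominator = 1×145 + 12×27.7 + 0.33×93.3 = 508.2
Vm = 61.4 · log₁₀(3.0383) = 61.4 × (0.4826) = 29.63 mV

29.6 mV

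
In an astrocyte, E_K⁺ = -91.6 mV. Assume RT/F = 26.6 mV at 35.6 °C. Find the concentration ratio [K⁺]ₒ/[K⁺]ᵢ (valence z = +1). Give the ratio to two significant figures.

ln([out]/[in]) = E·z/(26.6) = -91.6 × 1 / 26.6 = -3.4436
[out]/[in] = e^(-3.4436) = 0.03195

0.032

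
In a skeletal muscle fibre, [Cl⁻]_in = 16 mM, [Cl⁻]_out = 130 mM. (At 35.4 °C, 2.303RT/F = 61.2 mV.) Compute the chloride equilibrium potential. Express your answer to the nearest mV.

-56 mV

E = (61.2/z) · log₁₀([Cl⁻]_out/[Cl⁻]_in) with z = -1.
For an anion, dividing by z = -1 reverses the sign.
= (61.2/-1) · log₁₀(130/16) = -61.20 · log₁₀(8.125)
= -61.20 · (0.9098) = -55.68 mV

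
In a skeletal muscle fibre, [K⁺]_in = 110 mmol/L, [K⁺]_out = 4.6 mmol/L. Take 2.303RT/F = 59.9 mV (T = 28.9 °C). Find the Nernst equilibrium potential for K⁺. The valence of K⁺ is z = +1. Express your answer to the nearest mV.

E = (59.9/z) · log₁₀([K⁺]_out/[K⁺]_in) with z = +1.
= (59.9/1) · log₁₀(4.6/110) = 59.90 · log₁₀(0.04182)
= 59.90 · (-1.3786) = -82.58 mV

-83 mV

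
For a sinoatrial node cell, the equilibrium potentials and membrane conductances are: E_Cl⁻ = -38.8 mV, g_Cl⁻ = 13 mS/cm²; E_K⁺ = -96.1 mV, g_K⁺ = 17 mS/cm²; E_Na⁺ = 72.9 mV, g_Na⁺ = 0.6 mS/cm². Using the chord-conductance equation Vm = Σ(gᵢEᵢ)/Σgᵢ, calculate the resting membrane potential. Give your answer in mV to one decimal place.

Σ gᵢEᵢ = 13·(-38.8) + 17·(-96.1) + 0.6·(72.9) = -2094.36
Σ gᵢ = 13 + 17 + 0.6 = 30.6
Vm = -2094.36 / 30.6 = -68.44 mV

-68.4 mV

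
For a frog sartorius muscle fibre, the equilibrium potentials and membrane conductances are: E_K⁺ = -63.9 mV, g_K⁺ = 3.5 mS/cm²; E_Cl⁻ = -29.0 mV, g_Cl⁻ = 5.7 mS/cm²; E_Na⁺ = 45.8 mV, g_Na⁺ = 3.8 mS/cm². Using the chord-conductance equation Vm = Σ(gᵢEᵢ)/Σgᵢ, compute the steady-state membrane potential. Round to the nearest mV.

Σ gᵢEᵢ = 3.5·(-63.9) + 5.7·(-29.0) + 3.8·(45.8) = -214.91
Σ gᵢ = 3.5 + 5.7 + 3.8 = 13
Vm = -214.91 / 13 = -16.53 mV

-17 mV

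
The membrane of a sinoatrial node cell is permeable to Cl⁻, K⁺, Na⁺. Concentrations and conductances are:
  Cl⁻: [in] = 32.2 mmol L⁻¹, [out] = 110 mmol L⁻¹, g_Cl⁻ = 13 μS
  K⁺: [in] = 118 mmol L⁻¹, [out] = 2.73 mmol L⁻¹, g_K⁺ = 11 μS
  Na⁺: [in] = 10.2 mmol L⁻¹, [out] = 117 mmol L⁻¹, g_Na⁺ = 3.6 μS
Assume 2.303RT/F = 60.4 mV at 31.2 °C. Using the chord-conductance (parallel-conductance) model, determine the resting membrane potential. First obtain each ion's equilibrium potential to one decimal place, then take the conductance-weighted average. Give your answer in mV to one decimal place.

-46.2 mV

E_Cl⁻ = (60.4/-1)·log₁₀(110/32.2) = -32.2 mV
E_K⁺ = (60.4/1)·log₁₀(2.73/118) = -98.8 mV
E_Na⁺ = (60.4/1)·log₁₀(117/10.2) = 64.0 mV
Vm = (Σ gᵢEᵢ)/(Σ gᵢ) = (13·-32.2 + 11·-98.8 + 3.6·64.0) / (13 + 11 + 3.6)
= -1275.00 / 27.6 = -46.20 mV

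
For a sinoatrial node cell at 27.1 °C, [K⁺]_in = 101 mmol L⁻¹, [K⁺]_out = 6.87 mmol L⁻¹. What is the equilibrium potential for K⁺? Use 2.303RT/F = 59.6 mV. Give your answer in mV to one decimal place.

-69.6 mV

E = (59.6/z) · log₁₀([K⁺]_out/[K⁺]_in) with z = +1.
= (59.6/1) · log₁₀(6.87/101) = 59.60 · log₁₀(0.06802)
= 59.60 · (-1.1674) = -69.57 mV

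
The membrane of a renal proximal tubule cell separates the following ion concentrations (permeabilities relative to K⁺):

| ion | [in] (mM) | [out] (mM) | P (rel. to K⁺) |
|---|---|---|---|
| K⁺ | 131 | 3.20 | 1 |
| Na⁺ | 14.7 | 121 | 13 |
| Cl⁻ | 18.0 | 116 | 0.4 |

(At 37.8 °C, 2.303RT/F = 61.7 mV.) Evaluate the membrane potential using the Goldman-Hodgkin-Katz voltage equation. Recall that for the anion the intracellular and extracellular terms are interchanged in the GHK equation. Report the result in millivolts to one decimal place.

Vm = 61.7 · log₁₀[(Σ P·[cation]ₒ + Σ P·[anion]ᵢ) / (Σ P·[cation]ᵢ + Σ P·[anion]ₒ)]
Numerator = 1×3.20 + 13×121 + 0.4×18.0 = 1583
Denominator = 1×131 + 13×14.7 + 0.4×116 = 368.5
Vm = 61.7 · log₁₀(4.2969) = 61.7 × (0.6332) = 39.07 mV

39.1 mV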